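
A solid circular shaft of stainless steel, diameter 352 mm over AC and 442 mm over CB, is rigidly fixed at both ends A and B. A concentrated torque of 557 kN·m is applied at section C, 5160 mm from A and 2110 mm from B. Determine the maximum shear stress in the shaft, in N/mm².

28.2 N/mm²

Compatibility: T_A·a/J_AC = T_B·b/J_CB with T_A + T_B = T₀.
J_AC = 1.51×10^-3 m⁴, J_CB = 3.75×10^-3 m⁴, so T_A = T₀·(J_AC/a)/((J_AC/a)+(J_CB/b)) = 78680 N·m, T_B = 478300 N·m.
τ in each portion: τ_AC = 9.19×10^6 Pa, τ_CB = 2.82×10^7 Pa; maximum is in CB.
τ_max = T_CB·r/J = 478300·0.221/3.75×10^-3 = 2.821×10^7 Pa.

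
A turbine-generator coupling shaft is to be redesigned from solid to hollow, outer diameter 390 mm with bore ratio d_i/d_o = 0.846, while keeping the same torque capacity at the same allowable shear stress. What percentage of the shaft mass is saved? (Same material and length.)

54.1 %

Equal τ_max and T ⇒ the solid shaft needs d_s³ = d_o³(1−k⁴), so d_s = 390·(1−0.846⁴)^(1/3) = 307.0 mm.
Area ratio A_h/A_s = d_o²(1−k²)/d_s² = (1−k²)/(1−k⁴)^(2/3) = 0.4588.
Mass saving = 1 − 0.4588 = 54.1 %.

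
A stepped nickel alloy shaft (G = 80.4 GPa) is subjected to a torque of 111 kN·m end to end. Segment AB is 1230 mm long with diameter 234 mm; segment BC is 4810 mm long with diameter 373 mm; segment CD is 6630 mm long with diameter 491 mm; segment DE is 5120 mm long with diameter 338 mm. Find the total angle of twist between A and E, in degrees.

J_AB = π(0.234)⁴/32 = 2.94×10^-4 m⁴; J_BC = π(0.373)⁴/32 = 1.90×10^-3 m⁴; J_CD = π(0.491)⁴/32 = 5.71×10^-3 m⁴; J_DE = π(0.338)⁴/32 = 1.28×10^-3 m⁴.
θ = (T/G)·Σ L_i/J_i = (111000/80.4×10⁹)·(1.23/2.94×10^-4 + 4.81/1.90×10^-3 + 6.63/5.71×10^-3 + 5.12/1.28×10^-3) = 0.01638 rad.

0.939°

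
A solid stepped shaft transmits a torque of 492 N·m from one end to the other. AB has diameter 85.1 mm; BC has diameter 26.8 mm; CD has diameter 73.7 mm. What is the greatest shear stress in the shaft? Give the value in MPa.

Under the same torque, τ_max = 16T/(πd³) is largest where d is smallest — segment BC (d = 26.8 mm).
τ_max = 16·492.0/(π·(0.0268)³) = 1.302×10^8 Pa.

130 MPa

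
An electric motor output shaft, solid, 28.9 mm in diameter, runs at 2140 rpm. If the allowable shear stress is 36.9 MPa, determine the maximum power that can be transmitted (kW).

J = πd⁴/32 = π(0.0289)⁴/32 = 6.848×10^-8 m⁴.
T_max = τ_allow·J/r = 3.69×10^7 × 6.848×10^-8 / 0.0144 = 174.9 N·m.
ω = 2π·2140/60 = 224.1 rad/s, so P_max = T_max·ω = 3.919×10^4 W.

39.2 kW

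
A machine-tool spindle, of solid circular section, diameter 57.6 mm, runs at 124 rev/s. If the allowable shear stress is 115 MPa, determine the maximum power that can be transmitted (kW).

3360 kW

J = πd⁴/32 = π(0.0576)⁴/32 = 1.081×10^-6 m⁴.
T_max = τ_allow·J/r = 1.15×10^8 × 1.081×10^-6 / 0.0288 = 4315 N·m.
ω = 2π·124 = 779.1 rad/s, so P_max = T_max·ω = 3.362×10^6 W.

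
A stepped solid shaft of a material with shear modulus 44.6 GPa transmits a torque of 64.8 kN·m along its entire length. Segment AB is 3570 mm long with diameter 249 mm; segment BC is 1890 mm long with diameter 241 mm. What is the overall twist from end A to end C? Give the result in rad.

0.0220 rad

J_AB = π(0.249)⁴/32 = 3.77×10^-4 m⁴; J_BC = π(0.241)⁴/32 = 3.31×10^-4 m⁴.
θ = (T/G)·Σ L_i/J_i = (64800/44.6×10⁹)·(3.57/3.77×10^-4 + 1.89/3.31×10^-4) = 0.02204 rad.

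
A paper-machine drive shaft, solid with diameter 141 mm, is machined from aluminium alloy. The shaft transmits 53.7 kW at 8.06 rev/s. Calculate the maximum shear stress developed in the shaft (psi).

ω = 2π·8.06 = 50.64 rad/s, so T = P/ω = 53.7×10³ / 50.64 = 1060 N·m.
J = πd⁴/32 = π(0.141)⁴/32 = 3.880×10^-5 m⁴.
τ_max = T·r/J = 1060 × 0.0705 / 3.880×10^-5 = 1.927×10^6 Pa.

279 psi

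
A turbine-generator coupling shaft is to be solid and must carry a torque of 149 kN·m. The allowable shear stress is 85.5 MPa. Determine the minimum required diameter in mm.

For a solid shaft τ_max = 16T/(πd³), so d = (16T/(π τ_allow))^(1/3) = (16·149000/(π·8.55×10^7))^(1/3) = 0.2070 m.

207 mm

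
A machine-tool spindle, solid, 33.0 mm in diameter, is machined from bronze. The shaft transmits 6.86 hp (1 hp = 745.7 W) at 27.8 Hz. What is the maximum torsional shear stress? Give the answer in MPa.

ω = 2π·27.8 = 174.7 rad/s, so T = P/ω = 6.86×745.7 / 174.7 = 29.29 N·m.
J = πd⁴/32 = π(0.0330)⁴/32 = 1.164×10^-7 m⁴.
τ_max = T·r/J = 29.29 × 0.0165 / 1.164×10^-7 = 4.150×10^6 Pa.

4.15 MPa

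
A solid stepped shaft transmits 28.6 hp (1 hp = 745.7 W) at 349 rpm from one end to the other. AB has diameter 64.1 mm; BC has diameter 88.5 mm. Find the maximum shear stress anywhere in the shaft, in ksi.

ω = 2π·349/60 = 36.55 rad/s, so T = P/ω = 28.6×745.7 / 36.55 = 583.5 N·m.
Under the same torque, τ_max = 16T/(πd³) is largest where d is smallest — segment AB (d = 64.1 mm).
τ_max = 16·583.5/(π·(0.0641)³) = 1.128×10^7 Pa.

1.64 ksi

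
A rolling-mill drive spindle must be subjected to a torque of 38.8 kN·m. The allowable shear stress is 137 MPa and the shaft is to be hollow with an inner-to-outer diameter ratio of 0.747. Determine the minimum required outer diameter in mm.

128 mm

For a hollow shaft with d_i/d_o = 0.747: τ_max = 16T/(π d_o³ (1−k⁴)), so d_o = [16T/(π τ_allow (1−k⁴))]^(1/3) = [16·38800/(π·1.37×10^8·0.6886)]^(1/3) = 0.1279 m.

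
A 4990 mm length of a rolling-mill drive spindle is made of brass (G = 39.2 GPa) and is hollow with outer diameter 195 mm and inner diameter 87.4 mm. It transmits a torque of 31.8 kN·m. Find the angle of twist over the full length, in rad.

0.0297 rad

J = π(d_o⁴ − d_i⁴)/32 = π(0.195⁴ − 0.0874⁴)/32 = 1.362×10^-4 m⁴.
θ = T·L/(G·J) = 31800 × 4.99 / (39.2×10⁹ × 1.362×10^-4) = 0.02972 rad.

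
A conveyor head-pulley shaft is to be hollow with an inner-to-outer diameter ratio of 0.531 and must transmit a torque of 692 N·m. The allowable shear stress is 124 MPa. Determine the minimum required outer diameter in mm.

For a hollow shaft with d_i/d_o = 0.531: τ_max = 16T/(π d_o³ (1−k⁴)), so d_o = [16T/(π τ_allow (1−k⁴))]^(1/3) = [16·692.0/(π·1.24×10^8·0.9205)]^(1/3) = 0.03137 m.

31.4 mm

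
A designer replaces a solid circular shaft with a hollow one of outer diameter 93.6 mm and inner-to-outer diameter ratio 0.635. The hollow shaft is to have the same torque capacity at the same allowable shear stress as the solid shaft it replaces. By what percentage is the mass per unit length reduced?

Equal τ_max and T ⇒ the solid shaft needs d_s³ = d_o³(1−k⁴), so d_s = 93.6·(1−0.635⁴)^(1/3) = 88.22 mm.
Area ratio A_h/A_s = d_o²(1−k²)/d_s² = (1−k²)/(1−k⁴)^(2/3) = 0.6717.
Mass saving = 1 − 0.6717 = 32.8 %.

32.8 %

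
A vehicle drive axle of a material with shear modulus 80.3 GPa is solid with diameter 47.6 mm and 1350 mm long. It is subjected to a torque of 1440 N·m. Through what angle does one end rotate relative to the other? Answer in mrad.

J = πd⁴/32 = π(0.0476)⁴/32 = 5.040×10^-7 m⁴.
θ = T·L/(G·J) = 1440 × 1.35 / (80.3×10⁹ × 5.040×10^-7) = 0.04803 rad.

48.0 mrad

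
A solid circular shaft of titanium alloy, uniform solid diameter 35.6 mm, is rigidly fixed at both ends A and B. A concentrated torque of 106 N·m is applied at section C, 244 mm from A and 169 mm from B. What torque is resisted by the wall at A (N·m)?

43.4 N·m

With uniform GJ and both ends fixed, compatibility θ_AC = θ_CB gives T_A·a = T_B·b, together with T_A + T_B = T₀.
T_A = T₀·b/(a+b) = 106.0·169/413.0 = 43.38 N·m; T_B = 62.62 N·m.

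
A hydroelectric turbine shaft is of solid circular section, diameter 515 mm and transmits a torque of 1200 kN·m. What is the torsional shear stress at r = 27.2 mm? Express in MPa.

J = πd⁴/32 = π(0.515)⁴/32 = 6.906×10^-3 m⁴.
Shear stress varies linearly with radius: τ = T·r/J = 1.200e6 × 0.0272 / 6.906×10^-3 = 4.726×10^6 Pa.

4.73 MPa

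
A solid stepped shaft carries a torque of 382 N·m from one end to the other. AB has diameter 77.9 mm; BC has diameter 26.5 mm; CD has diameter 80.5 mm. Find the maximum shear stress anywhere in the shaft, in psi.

15200 psi

Under the same torque, τ_max = 16T/(πd³) is largest where d is smallest — segment BC (d = 26.5 mm).
τ_max = 16·382.0/(π·(0.0265)³) = 1.045×10^8 Pa.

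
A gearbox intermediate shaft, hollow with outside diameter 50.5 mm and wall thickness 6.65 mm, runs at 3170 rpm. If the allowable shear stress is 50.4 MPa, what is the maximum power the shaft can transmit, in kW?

299 kW

J = π(d_o⁴ − d_i⁴)/32 = π(0.0505⁴ − 0.0372⁴)/32 = 4.505×10^-7 m⁴.
T_max = τ_allow·J/r = 5.04×10^7 × 4.505×10^-7 / 0.0253 = 899.2 N·m.
ω = 2π·3170/60 = 332.0 rad/s, so P_max = T_max·ω = 2.985×10^5 W.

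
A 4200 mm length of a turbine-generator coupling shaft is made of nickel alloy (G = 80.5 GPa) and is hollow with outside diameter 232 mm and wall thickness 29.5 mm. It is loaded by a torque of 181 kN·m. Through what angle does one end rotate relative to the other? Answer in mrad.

J = π(d_o⁴ − d_i⁴)/32 = π(0.232⁴ − 0.173⁴)/32 = 1.965×10^-4 m⁴.
θ = T·L/(G·J) = 181000 × 4.20 / (80.5×10⁹ × 1.965×10^-4) = 0.04806 rad.

48.1 mrad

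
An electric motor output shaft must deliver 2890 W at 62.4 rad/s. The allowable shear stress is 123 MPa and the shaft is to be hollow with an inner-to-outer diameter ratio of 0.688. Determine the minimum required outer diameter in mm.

ω = 62.4 rad/s, so T = P/ω = 2890 / 62.40 = 46.31 N·m.
For a hollow shaft with d_i/d_o = 0.688: τ_max = 16T/(π d_o³ (1−k⁴)), so d_o = [16T/(π τ_allow (1−k⁴))]^(1/3) = [16·46.31/(π·1.23×10^8·0.7759)]^(1/3) = 0.01352 m.

13.5 mm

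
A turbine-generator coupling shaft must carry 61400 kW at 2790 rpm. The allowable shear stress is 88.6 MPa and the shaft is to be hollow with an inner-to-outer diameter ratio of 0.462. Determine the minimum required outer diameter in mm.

ω = 2π·2790/60 = 292.2 rad/s, so T = P/ω = 61400×10³ / 292.2 = 210200 N·m.
For a hollow shaft with d_i/d_o = 0.462: τ_max = 16T/(π d_o³ (1−k⁴)), so d_o = [16T/(π τ_allow (1−k⁴))]^(1/3) = [16·210200/(π·8.86×10^7·0.9544)]^(1/3) = 0.2330 m.

233 mm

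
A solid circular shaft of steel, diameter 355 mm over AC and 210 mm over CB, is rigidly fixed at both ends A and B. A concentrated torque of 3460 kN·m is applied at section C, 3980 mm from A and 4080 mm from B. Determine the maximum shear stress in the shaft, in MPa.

352 MPa

Compatibility: T_A·a/J_AC = T_B·b/J_CB with T_A + T_B = T₀.
J_AC = 1.56×10^-3 m⁴, J_CB = 1.91×10^-4 m⁴, so T_A = T₀·(J_AC/a)/((J_AC/a)+(J_CB/b)) = 3.091e6 N·m, T_B = 369200 N·m.
τ in each portion: τ_AC = 3.52×10^8 Pa, τ_CB = 2.03×10^8 Pa; maximum is in AC.
τ_max = T_AC·r/J = 3.091e6·0.177/1.56×10^-3 = 3.518×10^8 Pa.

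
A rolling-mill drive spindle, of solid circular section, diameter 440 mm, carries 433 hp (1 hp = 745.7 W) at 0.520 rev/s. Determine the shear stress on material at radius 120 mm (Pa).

3.22e6 Pa

ω = 2π·0.520 = 3.267 rad/s, so T = P/ω = 433×745.7 / 3.267 = 98830 N·m.
J = πd⁴/32 = π(0.440)⁴/32 = 3.680×10^-3 m⁴.
Shear stress varies linearly with radius: τ = T·r/J = 98830 × 0.120 / 3.680×10^-3 = 3.223×10^6 Pa.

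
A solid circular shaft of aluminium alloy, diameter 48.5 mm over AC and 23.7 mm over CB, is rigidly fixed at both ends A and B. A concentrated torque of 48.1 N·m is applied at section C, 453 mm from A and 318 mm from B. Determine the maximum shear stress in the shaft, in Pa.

Compatibility: T_A·a/J_AC = T_B·b/J_CB with T_A + T_B = T₀.
J_AC = 5.43×10^-7 m⁴, J_CB = 3.10×10^-8 m⁴, so T_A = T₀·(J_AC/a)/((J_AC/a)+(J_CB/b)) = 44.49 N·m, T_B = 3.613 N·m.
τ in each portion: τ_AC = 1.99×10^6 Pa, τ_CB = 1.38×10^6 Pa; maximum is in AC.
τ_max = T_AC·r/J = 44.49·0.0243/5.43×10^-7 = 1.986×10^6 Pa.

1.99e6 Pa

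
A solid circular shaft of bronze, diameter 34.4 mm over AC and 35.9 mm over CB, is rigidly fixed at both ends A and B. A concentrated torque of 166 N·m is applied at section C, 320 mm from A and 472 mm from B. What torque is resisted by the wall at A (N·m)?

92.0 N·m

Compatibility: T_A·a/J_AC = T_B·b/J_CB with T_A + T_B = T₀.
J_AC = 1.37×10^-7 m⁴, J_CB = 1.63×10^-7 m⁴, so T_A = T₀·(J_AC/a)/((J_AC/a)+(J_CB/b)) = 92.01 N·m, T_B = 73.99 N·m.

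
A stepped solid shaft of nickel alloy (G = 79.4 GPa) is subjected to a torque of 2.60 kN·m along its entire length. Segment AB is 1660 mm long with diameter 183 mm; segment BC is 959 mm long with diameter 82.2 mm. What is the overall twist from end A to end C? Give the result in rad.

J_AB = π(0.183)⁴/32 = 1.10×10^-4 m⁴; J_BC = π(0.0822)⁴/32 = 4.48×10^-6 m⁴.
θ = (T/G)·Σ L_i/J_i = (2600/79.4×10⁹)·(1.66/1.10×10^-4 + 0.959/4.48×10^-6) = 7.500×10^-3 rad.

0.00750 rad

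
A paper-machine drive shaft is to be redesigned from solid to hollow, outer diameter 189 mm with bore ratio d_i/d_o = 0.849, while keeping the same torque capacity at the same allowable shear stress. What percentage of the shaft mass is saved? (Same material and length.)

Equal τ_max and T ⇒ the solid shaft needs d_s³ = d_o³(1−k⁴), so d_s = 189·(1−0.849⁴)^(1/3) = 148.0 mm.
Area ratio A_h/A_s = d_o²(1−k²)/d_s² = (1−k²)/(1−k⁴)^(2/3) = 0.4551.
Mass saving = 1 − 0.4551 = 54.5 %.

54.5 %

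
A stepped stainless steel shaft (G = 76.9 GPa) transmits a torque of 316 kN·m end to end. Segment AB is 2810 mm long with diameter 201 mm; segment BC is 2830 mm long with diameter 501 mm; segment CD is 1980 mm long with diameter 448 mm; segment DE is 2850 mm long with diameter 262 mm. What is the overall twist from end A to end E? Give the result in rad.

J_AB = π(0.201)⁴/32 = 1.60×10^-4 m⁴; J_BC = π(0.501)⁴/32 = 6.19×10^-3 m⁴; J_CD = π(0.448)⁴/32 = 3.95×10^-3 m⁴; J_DE = π(0.262)⁴/32 = 4.63×10^-4 m⁴.
θ = (T/G)·Σ L_i/J_i = (316000/76.9×10⁹)·(2.81/1.60×10^-4 + 2.83/6.19×10^-3 + 1.98/3.95×10^-3 + 2.85/4.63×10^-4) = 0.1013 rad.

0.101 rad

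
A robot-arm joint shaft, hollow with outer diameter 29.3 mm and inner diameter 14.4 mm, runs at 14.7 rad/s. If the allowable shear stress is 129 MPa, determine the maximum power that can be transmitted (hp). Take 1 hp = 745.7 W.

11.8 hp

J = π(d_o⁴ − d_i⁴)/32 = π(0.0293⁴ − 0.0144⁴)/32 = 6.813×10^-8 m⁴.
T_max = τ_allow·J/r = 1.29×10^8 × 6.813×10^-8 / 0.0146 = 600.0 N·m.
ω = 14.7 rad/s, so P_max = T_max·ω = 8819 W.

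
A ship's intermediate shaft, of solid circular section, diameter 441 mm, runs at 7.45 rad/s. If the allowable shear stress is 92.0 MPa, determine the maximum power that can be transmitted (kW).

J = πd⁴/32 = π(0.441)⁴/32 = 3.713×10^-3 m⁴.
T_max = τ_allow·J/r = 9.20×10^7 × 3.713×10^-3 / 0.221 = 1.549e6 N·m.
ω = 7.45 rad/s, so P_max = T_max·ω = 1.154×10^7 W.

11500 kW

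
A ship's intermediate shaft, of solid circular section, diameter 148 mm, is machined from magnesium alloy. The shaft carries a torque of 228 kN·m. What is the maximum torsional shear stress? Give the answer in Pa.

3.58e8 Pa

J = πd⁴/32 = π(0.148)⁴/32 = 4.710×10^-5 m⁴.
τ_max = T·r/J = 228000 × 0.0740 / 4.710×10^-5 = 3.582×10^8 Pa.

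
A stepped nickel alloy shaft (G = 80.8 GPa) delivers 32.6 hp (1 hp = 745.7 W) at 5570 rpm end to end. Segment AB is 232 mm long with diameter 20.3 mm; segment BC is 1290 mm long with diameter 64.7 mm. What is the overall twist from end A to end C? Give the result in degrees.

ω = 2π·5570/60 = 583.3 rad/s, so T = P/ω = 32.6×745.7 / 583.3 = 41.68 N·m.
J_AB = π(0.0203)⁴/32 = 1.67×10^-8 m⁴; J_BC = π(0.0647)⁴/32 = 1.72×10^-6 m⁴.
θ = (T/G)·Σ L_i/J_i = (41.68/80.8×10⁹)·(0.232/1.67×10^-8 + 1.29/1.72×10^-6) = 7.565×10^-3 rad.

0.433°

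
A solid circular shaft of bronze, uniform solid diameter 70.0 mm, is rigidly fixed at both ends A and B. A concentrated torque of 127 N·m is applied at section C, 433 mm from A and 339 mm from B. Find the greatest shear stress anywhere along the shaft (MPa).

1.06 MPa

With uniform GJ and both ends fixed, compatibility θ_AC = θ_CB gives T_A·a = T_B·b, together with T_A + T_B = T₀.
T_A = T₀·b/(a+b) = 127.0·339/772.0 = 55.77 N·m; T_B = 71.23 N·m.
τ in each portion: τ_AC = 8.28×10^5 Pa, τ_CB = 1.06×10^6 Pa; maximum is in CB.
τ_max = T_CB·r/J = 71.23·0.0350/2.36×10^-6 = 1.058×10^6 Pa.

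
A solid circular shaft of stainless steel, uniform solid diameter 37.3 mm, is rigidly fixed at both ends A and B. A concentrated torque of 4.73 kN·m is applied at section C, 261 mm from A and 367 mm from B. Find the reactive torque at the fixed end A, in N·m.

2760 N·m

With uniform GJ and both ends fixed, compatibility θ_AC = θ_CB gives T_A·a = T_B·b, together with T_A + T_B = T₀.
T_A = T₀·b/(a+b) = 4730·367/628.0 = 2764 N·m; T_B = 1966 N·m.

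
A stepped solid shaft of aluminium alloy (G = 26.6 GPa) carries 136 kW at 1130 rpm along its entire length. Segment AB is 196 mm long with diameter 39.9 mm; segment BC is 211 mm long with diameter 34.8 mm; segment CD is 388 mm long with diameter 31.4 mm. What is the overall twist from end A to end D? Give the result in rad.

ω = 2π·1130/60 = 118.3 rad/s, so T = P/ω = 136×10³ / 118.3 = 1149 N·m.
J_AB = π(0.0399)⁴/32 = 2.49×10^-7 m⁴; J_BC = π(0.0348)⁴/32 = 1.44×10^-7 m⁴; J_CD = π(0.0314)⁴/32 = 9.54×10^-8 m⁴.
θ = (T/G)·Σ L_i/J_i = (1149/26.6×10⁹)·(0.196/2.49×10^-7 + 0.211/1.44×10^-7 + 0.388/9.54×10^-8) = 0.2730 rad.

0.273 rad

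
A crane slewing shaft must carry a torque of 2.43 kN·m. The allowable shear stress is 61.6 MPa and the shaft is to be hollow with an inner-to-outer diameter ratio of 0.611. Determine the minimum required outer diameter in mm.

61.6 mm

For a hollow shaft with d_i/d_o = 0.611: τ_max = 16T/(π d_o³ (1−k⁴)), so d_o = [16T/(π τ_allow (1−k⁴))]^(1/3) = [16·2430/(π·6.16×10^7·0.8606)]^(1/3) = 0.06157 m.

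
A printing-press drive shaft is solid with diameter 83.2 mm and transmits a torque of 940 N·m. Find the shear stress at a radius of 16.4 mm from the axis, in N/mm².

J = πd⁴/32 = π(0.0832)⁴/32 = 4.704×10^-6 m⁴.
Shear stress varies linearly with radius: τ = T·r/J = 940.0 × 0.0164 / 4.704×10^-6 = 3.277×10^6 Pa.

3.28 N/mm²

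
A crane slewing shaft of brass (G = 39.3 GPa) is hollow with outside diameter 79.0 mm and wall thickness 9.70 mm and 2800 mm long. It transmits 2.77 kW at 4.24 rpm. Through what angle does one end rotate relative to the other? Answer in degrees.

9.85°

ω = 2π·4.24/60 = 0.4440 rad/s, so T = P/ω = 2.77×10³ / 0.4440 = 6239 N·m.
J = π(d_o⁴ − d_i⁴)/32 = π(0.0790⁴ − 0.0596⁴)/32 = 2.585×10^-6 m⁴.
θ = T·L/(G·J) = 6239 × 2.80 / (39.3×10⁹ × 2.585×10^-6) = 0.1719 rad.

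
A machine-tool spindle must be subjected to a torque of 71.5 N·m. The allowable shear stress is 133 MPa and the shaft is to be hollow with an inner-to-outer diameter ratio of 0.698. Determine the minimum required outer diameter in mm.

For a hollow shaft with d_i/d_o = 0.698: τ_max = 16T/(π d_o³ (1−k⁴)), so d_o = [16T/(π τ_allow (1−k⁴))]^(1/3) = [16·71.50/(π·1.33×10^8·0.7626)]^(1/3) = 0.01531 m.

15.3 mm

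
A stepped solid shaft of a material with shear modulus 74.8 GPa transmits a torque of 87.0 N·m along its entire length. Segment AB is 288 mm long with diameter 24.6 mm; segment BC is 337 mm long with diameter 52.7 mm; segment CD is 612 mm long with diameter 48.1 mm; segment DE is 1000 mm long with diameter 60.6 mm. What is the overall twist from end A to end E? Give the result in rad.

J_AB = π(0.0246)⁴/32 = 3.60×10^-8 m⁴; J_BC = π(0.0527)⁴/32 = 7.57×10^-7 m⁴; J_CD = π(0.0481)⁴/32 = 5.26×10^-7 m⁴; J_DE = π(0.0606)⁴/32 = 1.32×10^-6 m⁴.
θ = (T/G)·Σ L_i/J_i = (87.00/74.8×10⁹)·(0.288/3.60×10^-8 + 0.337/7.57×10^-7 + 0.612/5.26×10^-7 + 1.00/1.32×10^-6) = 0.01207 rad.

0.0121 rad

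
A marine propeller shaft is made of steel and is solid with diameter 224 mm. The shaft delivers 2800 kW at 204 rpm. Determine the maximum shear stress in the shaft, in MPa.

59.4 MPa

ω = 2π·204/60 = 21.36 rad/s, so T = P/ω = 2800×10³ / 21.36 = 131100 N·m.
J = πd⁴/32 = π(0.224)⁴/32 = 2.472×10^-4 m⁴.
τ_max = T·r/J = 131100 × 0.112 / 2.472×10^-4 = 5.939×10^7 Pa.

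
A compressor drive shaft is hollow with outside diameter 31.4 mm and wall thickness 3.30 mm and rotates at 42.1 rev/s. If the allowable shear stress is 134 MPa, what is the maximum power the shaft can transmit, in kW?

J = π(d_o⁴ − d_i⁴)/32 = π(0.0314⁴ − 0.0248⁴)/32 = 5.830×10^-8 m⁴.
T_max = τ_allow·J/r = 1.34×10^8 × 5.830×10^-8 / 0.0157 = 497.6 N·m.
ω = 2π·42.1 = 264.5 rad/s, so P_max = T_max·ω = 1.316×10^5 W.

132 kW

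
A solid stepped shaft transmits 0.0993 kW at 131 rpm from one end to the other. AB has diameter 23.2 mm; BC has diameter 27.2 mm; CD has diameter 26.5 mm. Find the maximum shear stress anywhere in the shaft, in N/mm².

2.95 N/mm²

ω = 2π·131/60 = 13.72 rad/s, so T = P/ω = 0.0993×10³ / 13.72 = 7.239 N·m.
Under the same torque, τ_max = 16T/(πd³) is largest where d is smallest — segment AB (d = 23.2 mm).
τ_max = 16·7.239/(π·(0.0232)³) = 2.952×10^6 Pa.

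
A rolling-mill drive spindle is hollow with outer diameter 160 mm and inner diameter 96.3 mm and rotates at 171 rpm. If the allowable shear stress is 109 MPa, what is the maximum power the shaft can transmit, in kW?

J = π(d_o⁴ − d_i⁴)/32 = π(0.160⁴ − 0.0963⁴)/32 = 5.590×10^-5 m⁴.
T_max = τ_allow·J/r = 1.09×10^8 × 5.590×10^-5 / 0.0800 = 76160 N·m.
ω = 2π·171/60 = 17.91 rad/s, so P_max = T_max·ω = 1.364×10^6 W.

1360 kW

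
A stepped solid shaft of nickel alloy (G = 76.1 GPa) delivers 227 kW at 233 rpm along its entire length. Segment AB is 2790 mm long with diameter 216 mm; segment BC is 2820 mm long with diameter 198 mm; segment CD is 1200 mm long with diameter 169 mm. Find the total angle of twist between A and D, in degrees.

0.327°

ω = 2π·233/60 = 24.40 rad/s, so T = P/ω = 227×10³ / 24.40 = 9303 N·m.
J_AB = π(0.216)⁴/32 = 2.14×10^-4 m⁴; J_BC = π(0.198)⁴/32 = 1.51×10^-4 m⁴; J_CD = π(0.169)⁴/32 = 8.01×10^-5 m⁴.
θ = (T/G)·Σ L_i/J_i = (9303/76.1×10⁹)·(2.79/2.14×10^-4 + 2.82/1.51×10^-4 + 1.20/8.01×10^-5) = 5.713×10^-3 rad.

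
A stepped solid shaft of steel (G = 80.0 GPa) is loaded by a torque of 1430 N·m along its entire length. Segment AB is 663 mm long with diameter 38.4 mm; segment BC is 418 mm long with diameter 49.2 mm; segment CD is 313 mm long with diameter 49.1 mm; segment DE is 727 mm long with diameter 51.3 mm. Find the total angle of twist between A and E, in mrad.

97.4 mrad

J_AB = π(0.0384)⁴/32 = 2.13×10^-7 m⁴; J_BC = π(0.0492)⁴/32 = 5.75×10^-7 m⁴; J_CD = π(0.0491)⁴/32 = 5.71×10^-7 m⁴; J_DE = π(0.0513)⁴/32 = 6.80×10^-7 m⁴.
θ = (T/G)·Σ L_i/J_i = (1430/80.0×10⁹)·(0.663/2.13×10^-7 + 0.418/5.75×10^-7 + 0.313/5.71×10^-7 + 0.727/6.80×10^-7) = 0.09742 rad.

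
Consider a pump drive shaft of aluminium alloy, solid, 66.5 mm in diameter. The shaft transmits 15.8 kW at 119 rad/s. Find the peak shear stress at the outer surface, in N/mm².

ω = 119 rad/s, so T = P/ω = 15.8×10³ / 119.0 = 132.8 N·m.
J = πd⁴/32 = π(0.0665)⁴/32 = 1.920×10^-6 m⁴.
τ_max = T·r/J = 132.8 × 0.0333 / 1.920×10^-6 = 2.299×10^6 Pa.

2.30 N/mm²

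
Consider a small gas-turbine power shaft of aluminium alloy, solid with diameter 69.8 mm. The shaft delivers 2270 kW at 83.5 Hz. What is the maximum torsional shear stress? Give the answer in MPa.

ω = 2π·83.5 = 524.6 rad/s, so T = P/ω = 2270×10³ / 524.6 = 4327 N·m.
J = πd⁴/32 = π(0.0698)⁴/32 = 2.330×10^-6 m⁴.
τ_max = T·r/J = 4327 × 0.0349 / 2.330×10^-6 = 6.480×10^7 Pa.

64.8 MPa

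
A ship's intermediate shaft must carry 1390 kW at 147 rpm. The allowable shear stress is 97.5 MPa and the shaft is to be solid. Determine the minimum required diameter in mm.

168 mm

ω = 2π·147/60 = 15.39 rad/s, so T = P/ω = 1390×10³ / 15.39 = 90300 N·m.
For a solid shaft τ_max = 16T/(πd³), so d = (16T/(π τ_allow))^(1/3) = (16·90300/(π·9.75×10^7))^(1/3) = 0.1677 m.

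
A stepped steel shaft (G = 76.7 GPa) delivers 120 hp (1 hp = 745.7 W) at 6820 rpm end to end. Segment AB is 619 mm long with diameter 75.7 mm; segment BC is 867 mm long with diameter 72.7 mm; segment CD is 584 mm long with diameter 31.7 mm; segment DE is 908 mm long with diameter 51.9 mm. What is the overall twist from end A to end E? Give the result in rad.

ω = 2π·6820/60 = 714.2 rad/s, so T = P/ω = 120×745.7 / 714.2 = 125.3 N·m.
J_AB = π(0.0757)⁴/32 = 3.22×10^-6 m⁴; J_BC = π(0.0727)⁴/32 = 2.74×10^-6 m⁴; J_CD = π(0.0317)⁴/32 = 9.91×10^-8 m⁴; J_DE = π(0.0519)⁴/32 = 7.12×10^-7 m⁴.
θ = (T/G)·Σ L_i/J_i = (125.3/76.7×10⁹)·(0.619/3.22×10^-6 + 0.867/2.74×10^-6 + 0.584/9.91×10^-8 + 0.908/7.12×10^-7) = 0.01254 rad.

0.0125 rad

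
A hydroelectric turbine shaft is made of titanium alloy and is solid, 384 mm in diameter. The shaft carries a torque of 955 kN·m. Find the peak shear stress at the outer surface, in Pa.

8.59e7 Pa

J = πd⁴/32 = π(0.384)⁴/32 = 2.135×10^-3 m⁴.
τ_max = T·r/J = 955000 × 0.192 / 2.135×10^-3 = 8.590×10^7 Pa.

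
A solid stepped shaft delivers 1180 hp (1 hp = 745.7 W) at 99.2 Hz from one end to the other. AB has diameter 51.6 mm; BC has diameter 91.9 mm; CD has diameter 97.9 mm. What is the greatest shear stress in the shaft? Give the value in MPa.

52.3 MPa

ω = 2π·99.2 = 623.3 rad/s, so T = P/ω = 1180×745.7 / 623.3 = 1412 N·m.
Under the same torque, τ_max = 16T/(πd³) is largest where d is smallest — segment AB (d = 51.6 mm).
τ_max = 16·1412/(π·(0.0516)³) = 5.233×10^7 Pa.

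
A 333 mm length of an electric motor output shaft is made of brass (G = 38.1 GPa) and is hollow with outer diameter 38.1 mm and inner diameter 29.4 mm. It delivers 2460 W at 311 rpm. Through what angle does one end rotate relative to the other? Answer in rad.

ω = 2π·311/60 = 32.57 rad/s, so T = P/ω = 2460 / 32.57 = 75.53 N·m.
J = π(d_o⁴ − d_i⁴)/32 = π(0.0381⁴ − 0.0294⁴)/32 = 1.335×10^-7 m⁴.
θ = T·L/(G·J) = 75.53 × 0.333 / (38.1×10⁹ × 1.335×10^-7) = 4.944×10^-3 rad.

0.00494 rad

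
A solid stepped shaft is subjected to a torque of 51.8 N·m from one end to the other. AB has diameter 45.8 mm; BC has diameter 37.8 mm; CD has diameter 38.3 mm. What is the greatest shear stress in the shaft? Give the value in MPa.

4.88 MPa

Under the same torque, τ_max = 16T/(πd³) is largest where d is smallest — segment BC (d = 37.8 mm).
τ_max = 16·51.80/(π·(0.0378)³) = 4.885×10^6 Pa.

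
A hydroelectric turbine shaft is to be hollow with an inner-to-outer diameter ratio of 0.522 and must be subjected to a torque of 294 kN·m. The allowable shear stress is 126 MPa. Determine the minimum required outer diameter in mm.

234 mm

For a hollow shaft with d_i/d_o = 0.522: τ_max = 16T/(π d_o³ (1−k⁴)), so d_o = [16T/(π τ_allow (1−k⁴))]^(1/3) = [16·294000/(π·1.26×10^8·0.9258)]^(1/3) = 0.2341 m.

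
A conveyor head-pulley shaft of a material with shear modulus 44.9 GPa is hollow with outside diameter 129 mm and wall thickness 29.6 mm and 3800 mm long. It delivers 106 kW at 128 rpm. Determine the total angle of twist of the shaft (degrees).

1.54°

ω = 2π·128/60 = 13.40 rad/s, so T = P/ω = 106×10³ / 13.40 = 7908 N·m.
J = π(d_o⁴ − d_i⁴)/32 = π(0.129⁴ − 0.0698⁴)/32 = 2.486×10^-5 m⁴.
θ = T·L/(G·J) = 7908 × 3.80 / (44.9×10⁹ × 2.486×10^-5) = 0.02693 rad.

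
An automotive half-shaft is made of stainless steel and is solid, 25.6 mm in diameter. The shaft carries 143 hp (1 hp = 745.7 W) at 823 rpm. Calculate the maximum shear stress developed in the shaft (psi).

ω = 2π·823/60 = 86.18 rad/s, so T = P/ω = 143×745.7 / 86.18 = 1237 N·m.
J = πd⁴/32 = π(0.0256)⁴/32 = 4.217×10^-8 m⁴.
τ_max = T·r/J = 1237 × 0.0128 / 4.217×10^-8 = 3.756×10^8 Pa.

54500 psi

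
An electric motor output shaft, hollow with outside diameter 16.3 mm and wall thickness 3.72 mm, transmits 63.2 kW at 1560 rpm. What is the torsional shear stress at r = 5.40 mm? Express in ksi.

47.9 ksi

ω = 2π·1560/60 = 163.4 rad/s, so T = P/ω = 63.2×10³ / 163.4 = 386.9 N·m.
J = π(d_o⁴ − d_i⁴)/32 = π(0.0163⁴ − 0.00886⁴)/32 = 6.325×10^-9 m⁴.
Shear stress varies linearly with radius: τ = T·r/J = 386.9 × 0.00540 / 6.325×10^-9 = 3.303×10^8 Pa.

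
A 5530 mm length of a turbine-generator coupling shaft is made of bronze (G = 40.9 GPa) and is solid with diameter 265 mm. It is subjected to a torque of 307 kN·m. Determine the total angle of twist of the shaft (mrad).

J = πd⁴/32 = π(0.265)⁴/32 = 4.842×10^-4 m⁴.
θ = T·L/(G·J) = 307000 × 5.53 / (40.9×10⁹ × 4.842×10^-4) = 0.08573 rad.

85.7 mrad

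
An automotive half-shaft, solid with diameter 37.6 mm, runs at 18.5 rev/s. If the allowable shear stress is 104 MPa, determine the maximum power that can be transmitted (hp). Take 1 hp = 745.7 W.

J = πd⁴/32 = π(0.0376)⁴/32 = 1.962×10^-7 m⁴.
T_max = τ_allow·J/r = 1.04×10^8 × 1.962×10^-7 / 0.0188 = 1085 N·m.
ω = 2π·18.5 = 116.2 rad/s, so P_max = T_max·ω = 1.262×10^5 W.

169 hp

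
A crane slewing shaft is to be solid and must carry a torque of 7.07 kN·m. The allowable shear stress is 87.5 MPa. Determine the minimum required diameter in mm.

74.4 mm

For a solid shaft τ_max = 16T/(πd³), so d = (16T/(π τ_allow))^(1/3) = (16·7070/(π·8.75×10^7))^(1/3) = 0.07438 m.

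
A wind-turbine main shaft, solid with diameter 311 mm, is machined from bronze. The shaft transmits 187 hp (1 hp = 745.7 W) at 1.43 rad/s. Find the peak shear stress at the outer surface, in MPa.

ω = 1.43 rad/s, so T = P/ω = 187×745.7 / 1.430 = 97510 N·m.
J = πd⁴/32 = π(0.311)⁴/32 = 9.184×10^-4 m⁴.
τ_max = T·r/J = 97510 × 0.155 / 9.184×10^-4 = 1.651×10^7 Pa.

16.5 MPa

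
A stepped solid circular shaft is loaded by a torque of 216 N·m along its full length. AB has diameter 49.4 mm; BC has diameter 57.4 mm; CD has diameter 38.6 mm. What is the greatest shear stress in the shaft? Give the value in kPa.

Under the same torque, τ_max = 16T/(πd³) is largest where d is smallest — segment CD (d = 38.6 mm).
τ_max = 16·216.0/(π·(0.0386)³) = 1.913×10^7 Pa.

19100 kPa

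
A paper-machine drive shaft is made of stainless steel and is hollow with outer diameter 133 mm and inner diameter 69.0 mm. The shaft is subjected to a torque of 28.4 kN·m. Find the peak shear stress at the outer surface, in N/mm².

66.3 N/mm²

J = π(d_o⁴ − d_i⁴)/32 = π(0.133⁴ − 0.0690⁴)/32 = 2.849×10^-5 m⁴.
τ_max = T·r/J = 28400 × 0.0665 / 2.849×10^-5 = 6.628×10^7 Pa.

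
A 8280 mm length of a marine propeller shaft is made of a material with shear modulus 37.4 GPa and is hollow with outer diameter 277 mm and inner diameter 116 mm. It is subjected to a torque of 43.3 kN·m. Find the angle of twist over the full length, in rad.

0.0171 rad

J = π(d_o⁴ − d_i⁴)/32 = π(0.277⁴ − 0.116⁴)/32 = 5.602×10^-4 m⁴.
θ = T·L/(G·J) = 43300 × 8.28 / (37.4×10⁹ × 5.602×10^-4) = 0.01711 rad.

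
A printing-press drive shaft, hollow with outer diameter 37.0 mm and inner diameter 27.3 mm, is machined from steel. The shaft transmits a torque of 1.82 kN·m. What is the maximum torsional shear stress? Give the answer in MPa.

J = π(d_o⁴ − d_i⁴)/32 = π(0.0370⁴ − 0.0273⁴)/32 = 1.295×10^-7 m⁴.
τ_max = T·r/J = 1820 × 0.0185 / 1.295×10^-7 = 2.601×10^8 Pa.

260 MPa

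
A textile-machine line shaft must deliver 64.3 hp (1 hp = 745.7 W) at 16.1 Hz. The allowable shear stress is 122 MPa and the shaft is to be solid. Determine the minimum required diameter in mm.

ω = 2π·16.1 = 101.2 rad/s, so T = P/ω = 64.3×745.7 / 101.2 = 474.0 N·m.
For a solid shaft τ_max = 16T/(πd³), so d = (16T/(π τ_allow))^(1/3) = (16·474.0/(π·1.22×10^8))^(1/3) = 0.02705 m.

27.0 mm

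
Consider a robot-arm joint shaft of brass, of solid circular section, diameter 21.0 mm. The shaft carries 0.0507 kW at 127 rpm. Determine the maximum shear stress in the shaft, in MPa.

2.10 MPa

ω = 2π·127/60 = 13.30 rad/s, so T = P/ω = 0.0507×10³ / 13.30 = 3.812 N·m.
J = πd⁴/32 = π(0.0210)⁴/32 = 1.909×10^-8 m⁴.
τ_max = T·r/J = 3.812 × 0.0105 / 1.909×10^-8 = 2.096×10^6 Pa.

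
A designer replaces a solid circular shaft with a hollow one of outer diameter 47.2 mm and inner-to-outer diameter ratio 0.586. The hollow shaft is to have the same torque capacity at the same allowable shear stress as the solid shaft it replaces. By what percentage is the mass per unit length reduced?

28.6 %

Equal τ_max and T ⇒ the solid shaft needs d_s³ = d_o³(1−k⁴), so d_s = 47.2·(1−0.586⁴)^(1/3) = 45.27 mm.
Area ratio A_h/A_s = d_o²(1−k²)/d_s² = (1−k²)/(1−k⁴)^(2/3) = 0.7139.
Mass saving = 1 − 0.7139 = 28.6 %.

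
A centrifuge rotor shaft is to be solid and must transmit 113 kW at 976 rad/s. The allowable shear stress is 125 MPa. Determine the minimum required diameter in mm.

ω = 976 rad/s, so T = P/ω = 113×10³ / 976.0 = 115.8 N·m.
For a solid shaft τ_max = 16T/(πd³), so d = (16T/(π τ_allow))^(1/3) = (16·115.8/(π·1.25×10^8))^(1/3) = 0.01677 m.

16.8 mm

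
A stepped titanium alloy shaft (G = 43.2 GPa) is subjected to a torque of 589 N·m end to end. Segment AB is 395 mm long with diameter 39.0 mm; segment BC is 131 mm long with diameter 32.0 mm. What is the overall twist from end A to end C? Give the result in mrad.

J_AB = π(0.0390)⁴/32 = 2.27×10^-7 m⁴; J_BC = π(0.0320)⁴/32 = 1.03×10^-7 m⁴.
θ = (T/G)·Σ L_i/J_i = (589.0/43.2×10⁹)·(0.395/2.27×10^-7 + 0.131/1.03×10^-7) = 0.04106 rad.

41.1 mrad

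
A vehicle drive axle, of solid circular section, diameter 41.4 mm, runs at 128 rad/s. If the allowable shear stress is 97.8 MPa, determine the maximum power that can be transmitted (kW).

174 kW

J = πd⁴/32 = π(0.0414)⁴/32 = 2.884×10^-7 m⁴.
T_max = τ_allow·J/r = 9.78×10^7 × 2.884×10^-7 / 0.0207 = 1363 N·m.
ω = 128 rad/s, so P_max = T_max·ω = 1.744×10^5 W.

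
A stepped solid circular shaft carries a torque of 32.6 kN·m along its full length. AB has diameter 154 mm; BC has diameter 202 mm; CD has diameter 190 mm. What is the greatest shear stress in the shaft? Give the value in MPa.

45.5 MPa

Under the same torque, τ_max = 16T/(πd³) is largest where d is smallest — segment AB (d = 154 mm).
τ_max = 16·32600/(π·(0.154)³) = 4.546×10^7 Pa.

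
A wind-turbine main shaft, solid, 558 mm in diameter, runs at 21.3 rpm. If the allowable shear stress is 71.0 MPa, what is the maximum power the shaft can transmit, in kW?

J = πd⁴/32 = π(0.558)⁴/32 = 9.518×10^-3 m⁴.
T_max = τ_allow·J/r = 7.10×10^7 × 9.518×10^-3 / 0.279 = 2.422e6 N·m.
ω = 2π·21.3/60 = 2.231 rad/s, so P_max = T_max·ω = 5.403×10^6 W.

5400 kW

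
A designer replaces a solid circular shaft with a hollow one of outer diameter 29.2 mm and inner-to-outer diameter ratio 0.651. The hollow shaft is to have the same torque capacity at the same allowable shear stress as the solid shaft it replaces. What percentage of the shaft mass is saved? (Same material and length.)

Equal τ_max and T ⇒ the solid shaft needs d_s³ = d_o³(1−k⁴), so d_s = 29.2·(1−0.651⁴)^(1/3) = 27.34 mm.
Area ratio A_h/A_s = d_o²(1−k²)/d_s² = (1−k²)/(1−k⁴)^(2/3) = 0.6575.
Mass saving = 1 − 0.6575 = 34.3 %.

34.3 %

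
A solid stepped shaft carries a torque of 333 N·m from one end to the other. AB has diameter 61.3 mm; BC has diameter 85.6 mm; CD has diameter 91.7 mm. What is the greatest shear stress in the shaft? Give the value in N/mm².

Under the same torque, τ_max = 16T/(πd³) is largest where d is smallest — segment AB (d = 61.3 mm).
τ_max = 16·333.0/(π·(0.0613)³) = 7.363×10^6 Pa.

7.36 N/mm²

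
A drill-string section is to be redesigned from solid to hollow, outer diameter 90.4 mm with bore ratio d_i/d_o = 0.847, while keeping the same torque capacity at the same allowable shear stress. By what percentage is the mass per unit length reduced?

Equal τ_max and T ⇒ the solid shaft needs d_s³ = d_o³(1−k⁴), so d_s = 90.4·(1−0.847⁴)^(1/3) = 71.04 mm.
Area ratio A_h/A_s = d_o²(1−k²)/d_s² = (1−k²)/(1−k⁴)^(2/3) = 0.4576.
Mass saving = 1 − 0.4576 = 54.2 %.

54.2 %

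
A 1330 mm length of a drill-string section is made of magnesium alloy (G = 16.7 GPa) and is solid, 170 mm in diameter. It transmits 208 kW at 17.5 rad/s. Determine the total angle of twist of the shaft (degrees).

ω = 17.5 rad/s, so T = P/ω = 208×10³ / 17.50 = 11890 N·m.
J = πd⁴/32 = π(0.170)⁴/32 = 8.200×10^-5 m⁴.
θ = T·L/(G·J) = 11890 × 1.33 / (16.7×10⁹ × 8.200×10^-5) = 0.01154 rad.

0.661°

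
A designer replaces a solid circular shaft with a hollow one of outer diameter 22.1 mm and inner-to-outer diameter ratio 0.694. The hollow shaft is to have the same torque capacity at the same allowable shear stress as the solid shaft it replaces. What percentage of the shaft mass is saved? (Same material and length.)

Equal τ_max and T ⇒ the solid shaft needs d_s³ = d_o³(1−k⁴), so d_s = 22.1·(1−0.694⁴)^(1/3) = 20.24 mm.
Area ratio A_h/A_s = d_o²(1−k²)/d_s² = (1−k²)/(1−k⁴)^(2/3) = 0.6181.
Mass saving = 1 − 0.6181 = 38.2 %.

38.2 %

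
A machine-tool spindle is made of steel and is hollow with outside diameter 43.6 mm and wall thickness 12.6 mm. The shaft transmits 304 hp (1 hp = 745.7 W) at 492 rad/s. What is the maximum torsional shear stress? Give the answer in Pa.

2.92e7 Pa

ω = 492 rad/s, so T = P/ω = 304×745.7 / 492.0 = 460.8 N·m.
J = π(d_o⁴ − d_i⁴)/32 = π(0.0436⁴ − 0.0184⁴)/32 = 3.435×10^-7 m⁴.
τ_max = T·r/J = 460.8 × 0.0218 / 3.435×10^-7 = 2.924×10^7 Pa.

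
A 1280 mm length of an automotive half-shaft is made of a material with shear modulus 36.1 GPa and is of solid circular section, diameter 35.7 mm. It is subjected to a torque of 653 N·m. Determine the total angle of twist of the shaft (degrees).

J = πd⁴/32 = π(0.0357)⁴/32 = 1.595×10^-7 m⁴.
θ = T·L/(G·J) = 653.0 × 1.28 / (36.1×10⁹ × 1.595×10^-7) = 0.1452 rad.

8.32°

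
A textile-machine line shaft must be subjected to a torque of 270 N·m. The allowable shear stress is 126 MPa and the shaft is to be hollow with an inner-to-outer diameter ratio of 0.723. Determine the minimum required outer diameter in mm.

For a hollow shaft with d_i/d_o = 0.723: τ_max = 16T/(π d_o³ (1−k⁴)), so d_o = [16T/(π τ_allow (1−k⁴))]^(1/3) = [16·270.0/(π·1.26×10^8·0.7268)]^(1/3) = 0.02467 m.

24.7 mm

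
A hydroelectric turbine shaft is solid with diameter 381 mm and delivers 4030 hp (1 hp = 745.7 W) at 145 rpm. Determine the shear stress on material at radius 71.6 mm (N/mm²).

ω = 2π·145/60 = 15.18 rad/s, so T = P/ω = 4030×745.7 / 15.18 = 197900 N·m.
J = πd⁴/32 = π(0.381)⁴/32 = 2.069×10^-3 m⁴.
Shear stress varies linearly with radius: τ = T·r/J = 197900 × 0.0716 / 2.069×10^-3 = 6.850×10^6 Pa.

6.85 N/mm²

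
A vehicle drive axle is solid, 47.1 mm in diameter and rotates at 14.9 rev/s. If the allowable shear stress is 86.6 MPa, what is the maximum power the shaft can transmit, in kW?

166 kW

J = πd⁴/32 = π(0.0471)⁴/32 = 4.832×10^-7 m⁴.
T_max = τ_allow·J/r = 8.66×10^7 × 4.832×10^-7 / 0.0236 = 1777 N·m.
ω = 2π·14.9 = 93.62 rad/s, so P_max = T_max·ω = 1.663×10^5 W.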